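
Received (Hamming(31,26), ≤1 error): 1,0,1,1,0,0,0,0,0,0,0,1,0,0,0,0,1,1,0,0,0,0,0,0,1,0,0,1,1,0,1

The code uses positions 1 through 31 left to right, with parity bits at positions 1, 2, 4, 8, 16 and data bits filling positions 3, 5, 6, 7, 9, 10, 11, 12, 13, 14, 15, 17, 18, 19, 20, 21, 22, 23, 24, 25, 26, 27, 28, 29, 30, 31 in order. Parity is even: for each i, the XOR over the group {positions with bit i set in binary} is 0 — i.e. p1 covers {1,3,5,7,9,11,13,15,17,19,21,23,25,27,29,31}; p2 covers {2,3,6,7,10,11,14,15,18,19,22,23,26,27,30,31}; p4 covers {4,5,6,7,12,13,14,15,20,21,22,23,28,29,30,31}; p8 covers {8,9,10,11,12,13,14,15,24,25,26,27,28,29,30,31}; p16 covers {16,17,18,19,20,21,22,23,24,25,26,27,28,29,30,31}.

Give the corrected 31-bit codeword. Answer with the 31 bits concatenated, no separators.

s1 (pos 1,3,5,7,9,11,13,15,17,19,21,23,25,27,29,31): 1⊕1⊕0⊕0⊕0⊕0⊕0⊕0⊕1⊕0⊕0⊕0⊕1⊕0⊕1⊕1 = 0
s2 (pos 2,3,6,7,10,11,14,15,18,19,22,23,26,27,30,31): 0⊕1⊕0⊕0⊕0⊕0⊕0⊕0⊕1⊕0⊕0⊕0⊕0⊕0⊕0⊕1 = 1
s4 (pos 4,5,6,7,12,13,14,15,20,21,22,23,28,29,30,31): 1⊕0⊕0⊕0⊕1⊕0⊕0⊕0⊕0⊕0⊕0⊕0⊕1⊕1⊕0⊕1 = 1
s8 (pos 8,9,10,11,12,13,14,15,24,25,26,27,28,29,30,31): 0⊕0⊕0⊕0⊕1⊕0⊕0⊕0⊕0⊕1⊕0⊕0⊕1⊕1⊕0⊕1 = 1
s16 (pos 16,17,18,19,20,21,22,23,24,25,26,27,28,29,30,31): 0⊕1⊕1⊕0⊕0⊕0⊕0⊕0⊕0⊕1⊕0⊕0⊕1⊕1⊕0⊕1 = 0
Syndrome s16…s1 = 01110 → error at position 14.
Flip position 14: 1011000000010000110000001001101 → 1011000000010100110000001001101

1011000000010100110000001001101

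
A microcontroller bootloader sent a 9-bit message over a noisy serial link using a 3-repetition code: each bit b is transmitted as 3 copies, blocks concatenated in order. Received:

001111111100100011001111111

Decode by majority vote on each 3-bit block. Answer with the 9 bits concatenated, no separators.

011001011

Block 1 (001): 1 one → 0
Block 2 (111): 3 ones → 1
Block 3 (111): 3 ones → 1
Block 4 (100): 1 one → 0
Block 5 (100): 1 one → 0
Block 6 (011): 2 ones → 1
Block 7 (001): 1 one → 0
Block 8 (111): 3 ones → 1
Block 9 (111): 3 ones → 1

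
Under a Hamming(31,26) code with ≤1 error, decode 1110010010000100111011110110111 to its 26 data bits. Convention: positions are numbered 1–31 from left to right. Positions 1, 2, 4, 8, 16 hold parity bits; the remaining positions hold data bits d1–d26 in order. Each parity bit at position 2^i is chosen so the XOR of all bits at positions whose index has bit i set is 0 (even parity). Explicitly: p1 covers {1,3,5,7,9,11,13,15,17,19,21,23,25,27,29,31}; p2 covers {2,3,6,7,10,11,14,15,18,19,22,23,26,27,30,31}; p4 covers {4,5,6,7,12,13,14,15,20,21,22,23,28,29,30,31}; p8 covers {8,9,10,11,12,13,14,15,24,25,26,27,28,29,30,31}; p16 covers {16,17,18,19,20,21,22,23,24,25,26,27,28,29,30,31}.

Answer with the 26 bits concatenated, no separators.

10101000010111011110110111

s1 (pos 1,3,5,7,9,11,13,15,17,19,21,23,25,27,29,31): 1⊕1⊕0⊕0⊕1⊕0⊕0⊕0⊕1⊕1⊕1⊕1⊕0⊕1⊕1⊕1 = 0
s2 (pos 2,3,6,7,10,11,14,15,18,19,22,23,26,27,30,31): 1⊕1⊕1⊕0⊕0⊕0⊕1⊕0⊕1⊕1⊕1⊕1⊕1⊕1⊕1⊕1 = 0
s4 (pos 4,5,6,7,12,13,14,15,20,21,22,23,28,29,30,31): 0⊕0⊕1⊕0⊕0⊕0⊕1⊕0⊕0⊕1⊕1⊕1⊕0⊕1⊕1⊕1 = 0
s8 (pos 8,9,10,11,12,13,14,15,24,25,26,27,28,29,30,31): 0⊕1⊕0⊕0⊕0⊕0⊕1⊕0⊕1⊕0⊕1⊕1⊕0⊕1⊕1⊕1 = 0
s16 (pos 16,17,18,19,20,21,22,23,24,25,26,27,28,29,30,31): 0⊕1⊕1⊕1⊕0⊕1⊕1⊕1⊕1⊕0⊕1⊕1⊕0⊕1⊕1⊕1 = 0
Syndrome s16…s1 = 00000 → no error.
Read data bits from positions 3,5,6,7,9,10,11,12,13,14,15,17,18,19,20,21,22,23,24,25,26,27,28,29,30,31: 10101000010111011110110111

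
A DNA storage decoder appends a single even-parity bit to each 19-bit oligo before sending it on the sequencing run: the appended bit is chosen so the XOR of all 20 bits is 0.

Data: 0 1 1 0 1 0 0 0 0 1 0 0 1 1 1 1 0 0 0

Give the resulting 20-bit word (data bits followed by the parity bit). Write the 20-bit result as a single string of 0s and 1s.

XOR of the 19 data bits: 0⊕1⊕1⊕0⊕1⊕0⊕0⊕0⊕0⊕1⊕0⊕0⊕1⊕1⊕1⊕1⊕0⊕0⊕0 = 0
Parity bit = 0 (so all 20 bits XOR to 0).

01101000010011110000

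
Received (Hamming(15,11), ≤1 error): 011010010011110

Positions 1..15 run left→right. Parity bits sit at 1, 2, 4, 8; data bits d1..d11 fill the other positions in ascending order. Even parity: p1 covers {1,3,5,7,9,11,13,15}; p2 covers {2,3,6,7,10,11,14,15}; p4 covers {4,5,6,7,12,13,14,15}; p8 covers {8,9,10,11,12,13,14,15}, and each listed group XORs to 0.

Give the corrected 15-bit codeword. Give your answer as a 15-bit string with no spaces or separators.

s1 (pos 1,3,5,7,9,11,13,15): 0⊕1⊕1⊕0⊕0⊕1⊕1⊕0 = 0
s2 (pos 2,3,6,7,10,11,14,15): 1⊕1⊕0⊕0⊕0⊕1⊕1⊕0 = 0
s4 (pos 4,5,6,7,12,13,14,15): 0⊕1⊕0⊕0⊕1⊕1⊕1⊕0 = 0
s8 (pos 8,9,10,11,12,13,14,15): 1⊕0⊕0⊕1⊕1⊕1⊕1⊕0 = 1
Syndrome s8…s1 = 1000 → error at position 8.
Flip position 8: 011010010011110 → 011010000011110

011010000011110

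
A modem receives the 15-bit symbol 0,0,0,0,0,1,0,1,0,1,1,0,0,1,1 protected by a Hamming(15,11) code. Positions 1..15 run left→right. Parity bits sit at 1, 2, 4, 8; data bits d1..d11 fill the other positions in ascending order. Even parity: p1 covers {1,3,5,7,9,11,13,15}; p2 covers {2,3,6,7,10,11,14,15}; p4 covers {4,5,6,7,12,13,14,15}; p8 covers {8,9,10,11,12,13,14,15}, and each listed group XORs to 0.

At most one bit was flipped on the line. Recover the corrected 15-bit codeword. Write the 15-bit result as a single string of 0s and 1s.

s1 (pos 1,3,5,7,9,11,13,15): 0⊕0⊕0⊕0⊕0⊕1⊕0⊕1 = 0
s2 (pos 2,3,6,7,10,11,14,15): 0⊕0⊕1⊕0⊕1⊕1⊕1⊕1 = 1
s4 (pos 4,5,6,7,12,13,14,15): 0⊕0⊕1⊕0⊕0⊕0⊕1⊕1 = 1
s8 (pos 8,9,10,11,12,13,14,15): 1⊕0⊕1⊕1⊕0⊕0⊕1⊕1 = 1
Syndrome s8…s1 = 1110 → error at position 14.
Flip position 14: 000001010110011 → 000001010110001

000001010110001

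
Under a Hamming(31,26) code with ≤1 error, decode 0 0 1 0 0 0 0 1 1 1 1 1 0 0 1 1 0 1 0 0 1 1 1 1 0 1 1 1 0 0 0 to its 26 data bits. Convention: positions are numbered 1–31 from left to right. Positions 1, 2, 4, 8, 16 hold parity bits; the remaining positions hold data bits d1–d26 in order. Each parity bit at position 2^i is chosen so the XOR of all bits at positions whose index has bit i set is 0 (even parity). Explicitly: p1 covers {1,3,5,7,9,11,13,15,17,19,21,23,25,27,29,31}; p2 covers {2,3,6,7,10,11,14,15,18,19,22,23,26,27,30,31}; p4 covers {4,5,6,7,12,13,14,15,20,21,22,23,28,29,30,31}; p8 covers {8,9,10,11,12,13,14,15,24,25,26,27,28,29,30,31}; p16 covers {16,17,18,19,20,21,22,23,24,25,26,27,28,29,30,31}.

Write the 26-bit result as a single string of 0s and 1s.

s1 (pos 1,3,5,7,9,11,13,15,17,19,21,23,25,27,29,31): 0⊕1⊕0⊕0⊕1⊕1⊕0⊕1⊕0⊕0⊕1⊕1⊕0⊕1⊕0⊕0 = 1
s2 (pos 2,3,6,7,10,11,14,15,18,19,22,23,26,27,30,31): 0⊕1⊕0⊕0⊕1⊕1⊕0⊕1⊕1⊕0⊕1⊕1⊕1⊕1⊕0⊕0 = 1
s4 (pos 4,5,6,7,12,13,14,15,20,21,22,23,28,29,30,31): 0⊕0⊕0⊕0⊕1⊕0⊕0⊕1⊕0⊕1⊕1⊕1⊕1⊕0⊕0⊕0 = 0
s8 (pos 8,9,10,11,12,13,14,15,24,25,26,27,28,29,30,31): 1⊕1⊕1⊕1⊕1⊕0⊕0⊕1⊕1⊕0⊕1⊕1⊕1⊕0⊕0⊕0 = 0
s16 (pos 16,17,18,19,20,21,22,23,24,25,26,27,28,29,30,31): 1⊕0⊕1⊕0⊕0⊕1⊕1⊕1⊕1⊕0⊕1⊕1⊕1⊕0⊕0⊕0 = 1
Syndrome s16…s1 = 10011 → error at position 19.
Flip position 19: 0010000111110011010011110111000 → 0010000111110011011011110111000
Read data bits from positions 3,5,6,7,9,10,11,12,13,14,15,17,18,19,20,21,22,23,24,25,26,27,28,29,30,31: 10001111001011011110111000

10001111001011011110111000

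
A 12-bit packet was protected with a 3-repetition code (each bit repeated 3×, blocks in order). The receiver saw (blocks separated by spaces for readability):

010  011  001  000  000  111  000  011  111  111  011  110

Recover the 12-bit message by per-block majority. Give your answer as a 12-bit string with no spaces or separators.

Block 1 (010): 1 one → 0
Block 2 (011): 2 ones → 1
Block 3 (001): 1 one → 0
Block 4 (000): 0 ones → 0
Block 5 (000): 0 ones → 0
Block 6 (111): 3 ones → 1
Block 7 (000): 0 ones → 0
Block 8 (011): 2 ones → 1
Block 9 (111): 3 ones → 1
Block 10 (111): 3 ones → 1
Block 11 (011): 2 ones → 1
Block 12 (110): 2 ones → 1

010001011111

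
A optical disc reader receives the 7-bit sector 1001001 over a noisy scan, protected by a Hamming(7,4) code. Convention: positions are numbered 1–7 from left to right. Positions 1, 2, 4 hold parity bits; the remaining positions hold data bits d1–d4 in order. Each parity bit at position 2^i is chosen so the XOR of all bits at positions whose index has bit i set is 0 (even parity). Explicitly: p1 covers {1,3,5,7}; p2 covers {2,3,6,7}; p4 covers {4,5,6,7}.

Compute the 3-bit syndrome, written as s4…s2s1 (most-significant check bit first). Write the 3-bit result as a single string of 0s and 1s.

010

s1 (pos 1,3,5,7): 1⊕0⊕0⊕1 = 0
s2 (pos 2,3,6,7): 0⊕0⊕0⊕1 = 1
s4 (pos 4,5,6,7): 1⊕0⊕0⊕1 = 0
Syndrome s4…s1 = 010 → error at position 2.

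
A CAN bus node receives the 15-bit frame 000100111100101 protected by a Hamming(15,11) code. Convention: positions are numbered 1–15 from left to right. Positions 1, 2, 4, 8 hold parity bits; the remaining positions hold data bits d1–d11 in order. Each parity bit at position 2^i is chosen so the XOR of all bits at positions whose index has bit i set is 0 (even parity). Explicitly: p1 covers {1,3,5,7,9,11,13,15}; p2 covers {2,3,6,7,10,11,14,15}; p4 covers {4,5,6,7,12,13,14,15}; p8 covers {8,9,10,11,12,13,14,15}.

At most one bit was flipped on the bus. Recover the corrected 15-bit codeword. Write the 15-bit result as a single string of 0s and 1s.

s1 (pos 1,3,5,7,9,11,13,15): 0⊕0⊕0⊕1⊕1⊕0⊕1⊕1 = 0
s2 (pos 2,3,6,7,10,11,14,15): 0⊕0⊕0⊕1⊕1⊕0⊕0⊕1 = 1
s4 (pos 4,5,6,7,12,13,14,15): 1⊕0⊕0⊕1⊕0⊕1⊕0⊕1 = 0
s8 (pos 8,9,10,11,12,13,14,15): 1⊕1⊕1⊕0⊕0⊕1⊕0⊕1 = 1
Syndrome s8…s1 = 1010 → error at position 10.
Flip position 10: 000100111100101 → 000100111000101

000100111000101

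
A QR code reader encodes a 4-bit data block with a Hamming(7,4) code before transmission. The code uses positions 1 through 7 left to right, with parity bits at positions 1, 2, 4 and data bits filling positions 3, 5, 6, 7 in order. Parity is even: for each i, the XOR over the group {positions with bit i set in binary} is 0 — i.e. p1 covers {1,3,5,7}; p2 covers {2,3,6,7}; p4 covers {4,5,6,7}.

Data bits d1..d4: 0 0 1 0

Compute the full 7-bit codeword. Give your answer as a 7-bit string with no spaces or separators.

0101010

Place data at non-parity positions: p1 p2 0 p4 0 1 0
p1 (pos 1,3,5,7): XOR of data positions = 0⊕0⊕0 = 0
p2 (pos 2,3,6,7): XOR of data positions = 0⊕1⊕0 = 1
p4 (pos 4,5,6,7): XOR of data positions = 0⊕1⊕0 = 1
Codeword: 0101010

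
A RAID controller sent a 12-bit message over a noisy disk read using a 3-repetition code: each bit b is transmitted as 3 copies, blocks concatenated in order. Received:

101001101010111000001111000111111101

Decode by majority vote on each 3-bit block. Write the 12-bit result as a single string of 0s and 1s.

Block 1 (101): 2 ones → 1
Block 2 (001): 1 one → 0
Block 3 (101): 2 ones → 1
Block 4 (010): 1 one → 0
Block 5 (111): 3 ones → 1
Block 6 (000): 0 ones → 0
Block 7 (001): 1 one → 0
Block 8 (111): 3 ones → 1
Block 9 (000): 0 ones → 0
Block 10 (111): 3 ones → 1
Block 11 (111): 3 ones → 1
Block 12 (101): 2 ones → 1

101010010111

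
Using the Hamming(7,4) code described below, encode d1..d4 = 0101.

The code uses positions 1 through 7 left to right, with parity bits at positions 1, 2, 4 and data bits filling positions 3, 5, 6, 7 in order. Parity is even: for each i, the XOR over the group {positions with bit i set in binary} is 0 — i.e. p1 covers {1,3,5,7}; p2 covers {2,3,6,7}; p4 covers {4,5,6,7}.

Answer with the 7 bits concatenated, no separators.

0100101

Place data at non-parity positions: p1 p2 0 p4 1 0 1
p1 (pos 1,3,5,7): XOR of data positions = 0⊕1⊕1 = 0
p2 (pos 2,3,6,7): XOR of data positions = 0⊕0⊕1 = 1
p4 (pos 4,5,6,7): XOR of data positions = 1⊕0⊕1 = 0
Codeword: 0100101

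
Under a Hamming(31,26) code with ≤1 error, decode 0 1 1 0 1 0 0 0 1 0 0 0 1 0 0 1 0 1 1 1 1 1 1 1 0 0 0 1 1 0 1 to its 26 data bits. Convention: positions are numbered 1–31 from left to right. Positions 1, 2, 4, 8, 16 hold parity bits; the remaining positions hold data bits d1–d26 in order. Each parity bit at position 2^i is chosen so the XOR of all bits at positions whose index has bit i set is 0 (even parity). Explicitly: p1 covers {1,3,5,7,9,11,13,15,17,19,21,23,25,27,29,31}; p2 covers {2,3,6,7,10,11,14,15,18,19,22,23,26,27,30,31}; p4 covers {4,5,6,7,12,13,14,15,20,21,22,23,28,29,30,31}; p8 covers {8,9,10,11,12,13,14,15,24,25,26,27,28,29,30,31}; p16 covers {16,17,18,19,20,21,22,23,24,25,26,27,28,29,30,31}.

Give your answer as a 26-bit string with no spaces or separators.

11001000100011111010001101

s1 (pos 1,3,5,7,9,11,13,15,17,19,21,23,25,27,29,31): 0⊕1⊕1⊕0⊕1⊕0⊕1⊕0⊕0⊕1⊕1⊕1⊕0⊕0⊕1⊕1 = 1
s2 (pos 2,3,6,7,10,11,14,15,18,19,22,23,26,27,30,31): 1⊕1⊕0⊕0⊕0⊕0⊕0⊕0⊕1⊕1⊕1⊕1⊕0⊕0⊕0⊕1 = 1
s4 (pos 4,5,6,7,12,13,14,15,20,21,22,23,28,29,30,31): 0⊕1⊕0⊕0⊕0⊕1⊕0⊕0⊕1⊕1⊕1⊕1⊕1⊕1⊕0⊕1 = 1
s8 (pos 8,9,10,11,12,13,14,15,24,25,26,27,28,29,30,31): 0⊕1⊕0⊕0⊕0⊕1⊕0⊕0⊕1⊕0⊕0⊕0⊕1⊕1⊕0⊕1 = 0
s16 (pos 16,17,18,19,20,21,22,23,24,25,26,27,28,29,30,31): 1⊕0⊕1⊕1⊕1⊕1⊕1⊕1⊕1⊕0⊕0⊕0⊕1⊕1⊕0⊕1 = 1
Syndrome s16…s1 = 10111 → error at position 23.
Flip position 23: 0110100010001001011111110001101 → 0110100010001001011111010001101
Read data bits from positions 3,5,6,7,9,10,11,12,13,14,15,17,18,19,20,21,22,23,24,25,26,27,28,29,30,31: 11001000100011111010001101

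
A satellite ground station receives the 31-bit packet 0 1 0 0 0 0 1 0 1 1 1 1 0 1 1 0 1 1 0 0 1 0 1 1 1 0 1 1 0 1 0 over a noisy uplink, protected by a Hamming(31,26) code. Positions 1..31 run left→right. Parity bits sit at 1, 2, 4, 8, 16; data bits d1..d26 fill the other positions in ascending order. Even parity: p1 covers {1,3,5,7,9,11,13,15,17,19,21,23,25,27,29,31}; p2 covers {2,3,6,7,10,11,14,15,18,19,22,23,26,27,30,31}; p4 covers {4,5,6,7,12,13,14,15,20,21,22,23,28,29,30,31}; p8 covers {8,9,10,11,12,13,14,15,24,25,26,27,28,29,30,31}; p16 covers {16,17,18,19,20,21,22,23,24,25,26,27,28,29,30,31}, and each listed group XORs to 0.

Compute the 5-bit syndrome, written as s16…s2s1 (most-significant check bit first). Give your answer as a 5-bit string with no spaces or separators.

s1 (pos 1,3,5,7,9,11,13,15,17,19,21,23,25,27,29,31): 0⊕0⊕0⊕1⊕1⊕1⊕0⊕1⊕1⊕0⊕1⊕1⊕1⊕1⊕0⊕0 = 1
s2 (pos 2,3,6,7,10,11,14,15,18,19,22,23,26,27,30,31): 1⊕0⊕0⊕1⊕1⊕1⊕1⊕1⊕1⊕0⊕0⊕1⊕0⊕1⊕1⊕0 = 0
s4 (pos 4,5,6,7,12,13,14,15,20,21,22,23,28,29,30,31): 0⊕0⊕0⊕1⊕1⊕0⊕1⊕1⊕0⊕1⊕0⊕1⊕1⊕0⊕1⊕0 = 0
s8 (pos 8,9,10,11,12,13,14,15,24,25,26,27,28,29,30,31): 0⊕1⊕1⊕1⊕1⊕0⊕1⊕1⊕1⊕1⊕0⊕1⊕1⊕0⊕1⊕0 = 1
s16 (pos 16,17,18,19,20,21,22,23,24,25,26,27,28,29,30,31): 0⊕1⊕1⊕0⊕0⊕1⊕0⊕1⊕1⊕1⊕0⊕1⊕1⊕0⊕1⊕0 = 1
Syndrome s16…s1 = 11001 → error at position 25.

11001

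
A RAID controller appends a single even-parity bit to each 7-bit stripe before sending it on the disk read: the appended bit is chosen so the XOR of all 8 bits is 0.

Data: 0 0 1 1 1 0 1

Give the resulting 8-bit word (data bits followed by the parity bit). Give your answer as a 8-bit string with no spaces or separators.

00111010

XOR of the 7 data bits: 0⊕0⊕1⊕1⊕1⊕0⊕1 = 0
Parity bit = 0 (so all 8 bits XOR to 0).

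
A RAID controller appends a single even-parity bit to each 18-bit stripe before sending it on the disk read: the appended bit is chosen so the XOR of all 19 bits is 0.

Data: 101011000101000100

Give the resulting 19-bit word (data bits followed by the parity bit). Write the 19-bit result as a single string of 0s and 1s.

1010110001010001001

XOR of the 18 data bits: 1⊕0⊕1⊕0⊕1⊕1⊕0⊕0⊕0⊕1⊕0⊕1⊕0⊕0⊕0⊕1⊕0⊕0 = 1
Parity bit = 1 (so all 19 bits XOR to 0).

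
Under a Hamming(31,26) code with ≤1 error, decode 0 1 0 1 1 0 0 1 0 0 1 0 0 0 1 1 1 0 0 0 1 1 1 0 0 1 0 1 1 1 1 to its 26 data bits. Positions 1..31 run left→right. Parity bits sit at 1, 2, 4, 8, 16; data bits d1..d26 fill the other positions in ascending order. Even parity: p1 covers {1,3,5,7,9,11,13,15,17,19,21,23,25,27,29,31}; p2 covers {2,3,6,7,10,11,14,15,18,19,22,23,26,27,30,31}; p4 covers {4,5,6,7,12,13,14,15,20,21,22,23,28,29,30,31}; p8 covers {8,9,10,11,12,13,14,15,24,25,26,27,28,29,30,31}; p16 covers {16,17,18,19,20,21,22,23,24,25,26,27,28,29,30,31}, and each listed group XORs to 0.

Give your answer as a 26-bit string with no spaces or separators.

s1 (pos 1,3,5,7,9,11,13,15,17,19,21,23,25,27,29,31): 0⊕0⊕1⊕0⊕0⊕1⊕0⊕1⊕1⊕0⊕1⊕1⊕0⊕0⊕1⊕1 = 0
s2 (pos 2,3,6,7,10,11,14,15,18,19,22,23,26,27,30,31): 1⊕0⊕0⊕0⊕0⊕1⊕0⊕1⊕0⊕0⊕1⊕1⊕1⊕0⊕1⊕1 = 0
s4 (pos 4,5,6,7,12,13,14,15,20,21,22,23,28,29,30,31): 1⊕1⊕0⊕0⊕0⊕0⊕0⊕1⊕0⊕1⊕1⊕1⊕1⊕1⊕1⊕1 = 0
s8 (pos 8,9,10,11,12,13,14,15,24,25,26,27,28,29,30,31): 1⊕0⊕0⊕1⊕0⊕0⊕0⊕1⊕0⊕0⊕1⊕0⊕1⊕1⊕1⊕1 = 0
s16 (pos 16,17,18,19,20,21,22,23,24,25,26,27,28,29,30,31): 1⊕1⊕0⊕0⊕0⊕1⊕1⊕1⊕0⊕0⊕1⊕0⊕1⊕1⊕1⊕1 = 0
Syndrome s16…s1 = 00000 → no error.
Read data bits from positions 3,5,6,7,9,10,11,12,13,14,15,17,18,19,20,21,22,23,24,25,26,27,28,29,30,31: 01000010001100011100101111

01000010001100011100101111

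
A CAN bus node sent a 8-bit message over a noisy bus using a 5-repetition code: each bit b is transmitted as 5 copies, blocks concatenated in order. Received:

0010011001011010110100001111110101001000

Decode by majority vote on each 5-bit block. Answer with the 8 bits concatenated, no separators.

Block 1 (00100): 1 one → 0
Block 2 (11001): 3 ones → 1
Block 3 (01101): 3 ones → 1
Block 4 (01101): 3 ones → 1
Block 5 (00001): 1 one → 0
Block 6 (11111): 5 ones → 1
Block 7 (01010): 2 ones → 0
Block 8 (01000): 1 one → 0

01110100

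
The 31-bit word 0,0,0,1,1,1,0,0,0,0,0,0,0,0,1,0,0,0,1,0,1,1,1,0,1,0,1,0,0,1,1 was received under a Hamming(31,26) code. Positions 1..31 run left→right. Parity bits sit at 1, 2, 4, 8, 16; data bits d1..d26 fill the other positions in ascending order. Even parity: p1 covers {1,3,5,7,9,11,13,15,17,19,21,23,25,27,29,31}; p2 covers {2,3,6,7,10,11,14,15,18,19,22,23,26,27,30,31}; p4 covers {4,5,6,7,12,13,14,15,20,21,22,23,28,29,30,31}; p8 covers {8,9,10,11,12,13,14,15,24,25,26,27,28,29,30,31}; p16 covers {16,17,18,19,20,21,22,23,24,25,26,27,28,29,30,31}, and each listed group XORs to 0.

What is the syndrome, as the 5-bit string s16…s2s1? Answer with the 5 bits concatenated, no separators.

01100

s1 (pos 1,3,5,7,9,11,13,15,17,19,21,23,25,27,29,31): 0⊕0⊕1⊕0⊕0⊕0⊕0⊕1⊕0⊕1⊕1⊕1⊕1⊕1⊕0⊕1 = 0
s2 (pos 2,3,6,7,10,11,14,15,18,19,22,23,26,27,30,31): 0⊕0⊕1⊕0⊕0⊕0⊕0⊕1⊕0⊕1⊕1⊕1⊕0⊕1⊕1⊕1 = 0
s4 (pos 4,5,6,7,12,13,14,15,20,21,22,23,28,29,30,31): 1⊕1⊕1⊕0⊕0⊕0⊕0⊕1⊕0⊕1⊕1⊕1⊕0⊕0⊕1⊕1 = 1
s8 (pos 8,9,10,11,12,13,14,15,24,25,26,27,28,29,30,31): 0⊕0⊕0⊕0⊕0⊕0⊕0⊕1⊕0⊕1⊕0⊕1⊕0⊕0⊕1⊕1 = 1
s16 (pos 16,17,18,19,20,21,22,23,24,25,26,27,28,29,30,31): 0⊕0⊕0⊕1⊕0⊕1⊕1⊕1⊕0⊕1⊕0⊕1⊕0⊕0⊕1⊕1 = 0
Syndrome s16…s1 = 01100 → error at position 12.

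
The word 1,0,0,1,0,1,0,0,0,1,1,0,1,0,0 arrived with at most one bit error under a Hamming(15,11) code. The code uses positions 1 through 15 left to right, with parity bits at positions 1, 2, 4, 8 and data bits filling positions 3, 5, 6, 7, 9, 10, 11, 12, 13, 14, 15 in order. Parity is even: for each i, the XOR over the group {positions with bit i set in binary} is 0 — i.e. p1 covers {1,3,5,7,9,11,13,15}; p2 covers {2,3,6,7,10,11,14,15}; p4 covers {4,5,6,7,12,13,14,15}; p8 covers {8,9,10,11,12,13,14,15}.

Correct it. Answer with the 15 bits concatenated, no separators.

100101000110101

s1 (pos 1,3,5,7,9,11,13,15): 1⊕0⊕0⊕0⊕0⊕1⊕1⊕0 = 1
s2 (pos 2,3,6,7,10,11,14,15): 0⊕0⊕1⊕0⊕1⊕1⊕0⊕0 = 1
s4 (pos 4,5,6,7,12,13,14,15): 1⊕0⊕1⊕0⊕0⊕1⊕0⊕0 = 1
s8 (pos 8,9,10,11,12,13,14,15): 0⊕0⊕1⊕1⊕0⊕1⊕0⊕0 = 1
Syndrome s8…s1 = 1111 → error at position 15.
Flip position 15: 100101000110100 → 100101000110101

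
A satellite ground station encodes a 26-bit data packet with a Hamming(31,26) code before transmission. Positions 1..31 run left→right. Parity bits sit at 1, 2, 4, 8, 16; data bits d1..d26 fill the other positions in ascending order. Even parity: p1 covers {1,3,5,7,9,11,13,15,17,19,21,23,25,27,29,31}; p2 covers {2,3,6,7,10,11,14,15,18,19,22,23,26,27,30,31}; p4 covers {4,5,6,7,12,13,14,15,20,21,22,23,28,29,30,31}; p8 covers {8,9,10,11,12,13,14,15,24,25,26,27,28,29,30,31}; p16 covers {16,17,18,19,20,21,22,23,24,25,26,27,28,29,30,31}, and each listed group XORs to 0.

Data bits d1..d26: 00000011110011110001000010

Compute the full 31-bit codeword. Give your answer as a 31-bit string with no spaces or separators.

Place data at non-parity positions: p1 p2 0 p4 0 0 0 p8 0 0 1 1 1 1 0 p16 0 1 1 1 1 0 0 0 1 0 0 0 0 1 0
p1 (pos 1,3,5,7,9,11,13,15,17,19,21,23,25,27,29,31): XOR of data positions = 0⊕0⊕0⊕0⊕1⊕1⊕0⊕0⊕1⊕1⊕0⊕1⊕0⊕0⊕0 = 1
p2 (pos 2,3,6,7,10,11,14,15,18,19,22,23,26,27,30,31): XOR of data positions = 0⊕0⊕0⊕0⊕1⊕1⊕0⊕1⊕1⊕0⊕0⊕0⊕0⊕1⊕0 = 1
p4 (pos 4,5,6,7,12,13,14,15,20,21,22,23,28,29,30,31): XOR of data positions = 0⊕0⊕0⊕1⊕1⊕1⊕0⊕1⊕1⊕0⊕0⊕0⊕0⊕1⊕0 = 0
p8 (pos 8,9,10,11,12,13,14,15,24,25,26,27,28,29,30,31): XOR of data positions = 0⊕0⊕1⊕1⊕1⊕1⊕0⊕0⊕1⊕0⊕0⊕0⊕0⊕1⊕0 = 0
p16 (pos 16,17,18,19,20,21,22,23,24,25,26,27,28,29,30,31): XOR of data positions = 0⊕1⊕1⊕1⊕1⊕0⊕0⊕0⊕1⊕0⊕0⊕0⊕0⊕1⊕0 = 0
Codeword: 1100000000111100011110001000010

1100000000111100011110001000010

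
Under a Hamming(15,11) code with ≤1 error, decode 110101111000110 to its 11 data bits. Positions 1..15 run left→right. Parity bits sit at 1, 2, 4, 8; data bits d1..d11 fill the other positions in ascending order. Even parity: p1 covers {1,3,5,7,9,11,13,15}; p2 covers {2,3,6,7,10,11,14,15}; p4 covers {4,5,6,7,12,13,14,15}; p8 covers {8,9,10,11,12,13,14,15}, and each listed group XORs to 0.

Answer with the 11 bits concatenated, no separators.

00111000110

s1 (pos 1,3,5,7,9,11,13,15): 1⊕0⊕0⊕1⊕1⊕0⊕1⊕0 = 0
s2 (pos 2,3,6,7,10,11,14,15): 1⊕0⊕1⊕1⊕0⊕0⊕1⊕0 = 0
s4 (pos 4,5,6,7,12,13,14,15): 1⊕0⊕1⊕1⊕0⊕1⊕1⊕0 = 1
s8 (pos 8,9,10,11,12,13,14,15): 1⊕1⊕0⊕0⊕0⊕1⊕1⊕0 = 0
Syndrome s8…s1 = 0100 → error at position 4.
Flip position 4: 110101111000110 → 110001111000110
Read data bits from positions 3,5,6,7,9,10,11,12,13,14,15: 00111000110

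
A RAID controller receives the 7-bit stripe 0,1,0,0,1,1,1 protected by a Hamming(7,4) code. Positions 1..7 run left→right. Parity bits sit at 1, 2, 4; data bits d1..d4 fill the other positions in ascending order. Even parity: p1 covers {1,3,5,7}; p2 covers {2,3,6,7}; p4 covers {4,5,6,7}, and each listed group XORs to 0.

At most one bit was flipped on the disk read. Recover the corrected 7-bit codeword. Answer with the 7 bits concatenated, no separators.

0100101

s1 (pos 1,3,5,7): 0⊕0⊕1⊕1 = 0
s2 (pos 2,3,6,7): 1⊕0⊕1⊕1 = 1
s4 (pos 4,5,6,7): 0⊕1⊕1⊕1 = 1
Syndrome s4…s1 = 110 → error at position 6.
Flip position 6: 0100111 → 0100101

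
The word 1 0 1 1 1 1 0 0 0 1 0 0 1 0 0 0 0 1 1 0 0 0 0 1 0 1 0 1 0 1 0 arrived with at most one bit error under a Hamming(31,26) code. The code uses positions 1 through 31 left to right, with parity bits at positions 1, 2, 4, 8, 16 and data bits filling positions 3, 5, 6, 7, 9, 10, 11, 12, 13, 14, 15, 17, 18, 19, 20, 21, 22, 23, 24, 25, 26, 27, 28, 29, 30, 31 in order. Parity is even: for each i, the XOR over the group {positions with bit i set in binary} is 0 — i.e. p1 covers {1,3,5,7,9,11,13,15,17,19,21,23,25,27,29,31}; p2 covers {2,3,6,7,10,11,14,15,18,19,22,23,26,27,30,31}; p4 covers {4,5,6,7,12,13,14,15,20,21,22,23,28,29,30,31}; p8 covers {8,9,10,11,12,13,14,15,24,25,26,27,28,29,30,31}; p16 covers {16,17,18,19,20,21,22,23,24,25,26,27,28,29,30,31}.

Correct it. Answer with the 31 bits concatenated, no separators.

s1 (pos 1,3,5,7,9,11,13,15,17,19,21,23,25,27,29,31): 1⊕1⊕1⊕0⊕0⊕0⊕1⊕0⊕0⊕1⊕0⊕0⊕0⊕0⊕0⊕0 = 1
s2 (pos 2,3,6,7,10,11,14,15,18,19,22,23,26,27,30,31): 0⊕1⊕1⊕0⊕1⊕0⊕0⊕0⊕1⊕1⊕0⊕0⊕1⊕0⊕1⊕0 = 1
s4 (pos 4,5,6,7,12,13,14,15,20,21,22,23,28,29,30,31): 1⊕1⊕1⊕0⊕0⊕1⊕0⊕0⊕0⊕0⊕0⊕0⊕1⊕0⊕1⊕0 = 0
s8 (pos 8,9,10,11,12,13,14,15,24,25,26,27,28,29,30,31): 0⊕0⊕1⊕0⊕0⊕1⊕0⊕0⊕1⊕0⊕1⊕0⊕1⊕0⊕1⊕0 = 0
s16 (pos 16,17,18,19,20,21,22,23,24,25,26,27,28,29,30,31): 0⊕0⊕1⊕1⊕0⊕0⊕0⊕0⊕1⊕0⊕1⊕0⊕1⊕0⊕1⊕0 = 0
Syndrome s16…s1 = 00011 → error at position 3.
Flip position 3: 1011110001001000011000010101010 → 1001110001001000011000010101010

1001110001001000011000010101010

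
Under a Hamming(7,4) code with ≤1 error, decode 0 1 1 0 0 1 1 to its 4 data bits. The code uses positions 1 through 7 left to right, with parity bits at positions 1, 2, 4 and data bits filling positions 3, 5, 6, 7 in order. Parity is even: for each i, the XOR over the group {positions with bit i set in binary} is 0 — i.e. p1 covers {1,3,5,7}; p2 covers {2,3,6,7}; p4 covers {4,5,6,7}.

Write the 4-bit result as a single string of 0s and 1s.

s1 (pos 1,3,5,7): 0⊕1⊕0⊕1 = 0
s2 (pos 2,3,6,7): 1⊕1⊕1⊕1 = 0
s4 (pos 4,5,6,7): 0⊕0⊕1⊕1 = 0
Syndrome s4…s1 = 000 → no error.
Read data bits from positions 3,5,6,7: 1011

1011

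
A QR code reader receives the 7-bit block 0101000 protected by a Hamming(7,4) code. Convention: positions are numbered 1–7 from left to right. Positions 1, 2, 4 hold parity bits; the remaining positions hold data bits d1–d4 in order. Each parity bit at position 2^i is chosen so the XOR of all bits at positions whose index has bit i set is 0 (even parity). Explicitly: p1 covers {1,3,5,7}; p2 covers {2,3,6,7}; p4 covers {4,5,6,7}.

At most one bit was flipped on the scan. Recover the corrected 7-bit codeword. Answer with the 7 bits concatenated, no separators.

s1 (pos 1,3,5,7): 0⊕0⊕0⊕0 = 0
s2 (pos 2,3,6,7): 1⊕0⊕0⊕0 = 1
s4 (pos 4,5,6,7): 1⊕0⊕0⊕0 = 1
Syndrome s4…s1 = 110 → error at position 6.
Flip position 6: 0101000 → 0101010

0101010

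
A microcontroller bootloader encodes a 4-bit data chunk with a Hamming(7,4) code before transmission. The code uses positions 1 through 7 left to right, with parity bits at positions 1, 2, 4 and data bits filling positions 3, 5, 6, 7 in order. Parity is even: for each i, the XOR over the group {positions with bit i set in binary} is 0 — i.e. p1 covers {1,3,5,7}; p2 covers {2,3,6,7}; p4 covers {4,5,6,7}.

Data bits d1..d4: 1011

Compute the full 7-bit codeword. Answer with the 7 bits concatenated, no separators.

Place data at non-parity positions: p1 p2 1 p4 0 1 1
p1 (pos 1,3,5,7): XOR of data positions = 1⊕0⊕1 = 0
p2 (pos 2,3,6,7): XOR of data positions = 1⊕1⊕1 = 1
p4 (pos 4,5,6,7): XOR of data positions = 0⊕1⊕1 = 0
Codeword: 0110011

0110011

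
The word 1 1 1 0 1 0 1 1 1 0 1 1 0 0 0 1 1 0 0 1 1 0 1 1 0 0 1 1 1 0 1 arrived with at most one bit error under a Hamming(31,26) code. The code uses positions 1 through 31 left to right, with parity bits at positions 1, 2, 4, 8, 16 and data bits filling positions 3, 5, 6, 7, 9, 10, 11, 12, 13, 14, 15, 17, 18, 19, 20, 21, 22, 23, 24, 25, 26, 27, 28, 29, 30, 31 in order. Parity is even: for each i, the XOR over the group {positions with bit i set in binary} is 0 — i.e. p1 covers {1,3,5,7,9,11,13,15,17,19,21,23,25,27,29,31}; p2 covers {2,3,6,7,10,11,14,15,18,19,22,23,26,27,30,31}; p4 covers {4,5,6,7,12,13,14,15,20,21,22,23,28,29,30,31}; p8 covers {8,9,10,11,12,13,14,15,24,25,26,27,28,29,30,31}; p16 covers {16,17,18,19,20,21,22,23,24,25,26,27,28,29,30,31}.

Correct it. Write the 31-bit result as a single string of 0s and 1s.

1110101110110101100110110011101

s1 (pos 1,3,5,7,9,11,13,15,17,19,21,23,25,27,29,31): 1⊕1⊕1⊕1⊕1⊕1⊕0⊕0⊕1⊕0⊕1⊕1⊕0⊕1⊕1⊕1 = 0
s2 (pos 2,3,6,7,10,11,14,15,18,19,22,23,26,27,30,31): 1⊕1⊕0⊕1⊕0⊕1⊕0⊕0⊕0⊕0⊕0⊕1⊕0⊕1⊕0⊕1 = 1
s4 (pos 4,5,6,7,12,13,14,15,20,21,22,23,28,29,30,31): 0⊕1⊕0⊕1⊕1⊕0⊕0⊕0⊕1⊕1⊕0⊕1⊕1⊕1⊕0⊕1 = 1
s8 (pos 8,9,10,11,12,13,14,15,24,25,26,27,28,29,30,31): 1⊕1⊕0⊕1⊕1⊕0⊕0⊕0⊕1⊕0⊕0⊕1⊕1⊕1⊕0⊕1 = 1
s16 (pos 16,17,18,19,20,21,22,23,24,25,26,27,28,29,30,31): 1⊕1⊕0⊕0⊕1⊕1⊕0⊕1⊕1⊕0⊕0⊕1⊕1⊕1⊕0⊕1 = 0
Syndrome s16…s1 = 01110 → error at position 14.
Flip position 14: 1110101110110001100110110011101 → 1110101110110101100110110011101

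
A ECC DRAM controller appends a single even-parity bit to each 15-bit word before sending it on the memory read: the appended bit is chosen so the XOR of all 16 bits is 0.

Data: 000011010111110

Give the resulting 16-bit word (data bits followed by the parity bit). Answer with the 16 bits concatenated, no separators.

0000110101111100

XOR of the 15 data bits: 0⊕0⊕0⊕0⊕1⊕1⊕0⊕1⊕0⊕1⊕1⊕1⊕1⊕1⊕0 = 0
Parity bit = 0 (so all 16 bits XOR to 0).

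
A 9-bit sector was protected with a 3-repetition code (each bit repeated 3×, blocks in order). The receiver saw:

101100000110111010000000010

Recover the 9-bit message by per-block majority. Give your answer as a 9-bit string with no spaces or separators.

100110000

Block 1 (101): 2 ones → 1
Block 2 (100): 1 one → 0
Block 3 (000): 0 ones → 0
Block 4 (110): 2 ones → 1
Block 5 (111): 3 ones → 1
Block 6 (010): 1 one → 0
Block 7 (000): 0 ones → 0
Block 8 (000): 0 ones → 0
Block 9 (010): 1 one → 0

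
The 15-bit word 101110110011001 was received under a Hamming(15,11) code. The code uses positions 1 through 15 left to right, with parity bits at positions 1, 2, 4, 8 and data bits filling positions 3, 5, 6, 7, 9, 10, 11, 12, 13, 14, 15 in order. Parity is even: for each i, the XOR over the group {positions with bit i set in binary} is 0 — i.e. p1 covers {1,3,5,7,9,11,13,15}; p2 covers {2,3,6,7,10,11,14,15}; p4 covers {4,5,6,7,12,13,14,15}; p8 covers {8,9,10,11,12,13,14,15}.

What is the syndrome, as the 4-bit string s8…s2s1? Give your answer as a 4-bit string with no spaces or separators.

s1 (pos 1,3,5,7,9,11,13,15): 1⊕1⊕1⊕1⊕0⊕1⊕0⊕1 = 0
s2 (pos 2,3,6,7,10,11,14,15): 0⊕1⊕0⊕1⊕0⊕1⊕0⊕1 = 0
s4 (pos 4,5,6,7,12,13,14,15): 1⊕1⊕0⊕1⊕1⊕0⊕0⊕1 = 1
s8 (pos 8,9,10,11,12,13,14,15): 1⊕0⊕0⊕1⊕1⊕0⊕0⊕1 = 0
Syndrome s8…s1 = 0100 → error at position 4.

0100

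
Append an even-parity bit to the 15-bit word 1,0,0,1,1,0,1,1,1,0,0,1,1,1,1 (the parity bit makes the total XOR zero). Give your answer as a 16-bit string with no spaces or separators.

1001101110011110

XOR of the 15 data bits: 1⊕0⊕0⊕1⊕1⊕0⊕1⊕1⊕1⊕0⊕0⊕1⊕1⊕1⊕1 = 0
Parity bit = 0 (so all 16 bits XOR to 0).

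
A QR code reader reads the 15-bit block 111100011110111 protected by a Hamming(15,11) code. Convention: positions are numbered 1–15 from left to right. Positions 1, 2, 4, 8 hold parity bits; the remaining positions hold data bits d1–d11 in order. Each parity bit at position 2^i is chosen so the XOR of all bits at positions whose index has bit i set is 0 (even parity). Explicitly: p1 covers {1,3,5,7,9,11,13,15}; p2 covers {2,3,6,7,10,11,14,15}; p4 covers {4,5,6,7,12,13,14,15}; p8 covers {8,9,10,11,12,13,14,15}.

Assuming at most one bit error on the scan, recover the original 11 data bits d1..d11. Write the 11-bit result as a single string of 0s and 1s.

s1 (pos 1,3,5,7,9,11,13,15): 1⊕1⊕0⊕0⊕1⊕1⊕1⊕1 = 0
s2 (pos 2,3,6,7,10,11,14,15): 1⊕1⊕0⊕0⊕1⊕1⊕1⊕1 = 0
s4 (pos 4,5,6,7,12,13,14,15): 1⊕0⊕0⊕0⊕0⊕1⊕1⊕1 = 0
s8 (pos 8,9,10,11,12,13,14,15): 1⊕1⊕1⊕1⊕0⊕1⊕1⊕1 = 1
Syndrome s8…s1 = 1000 → error at position 8.
Flip position 8: 111100011110111 → 111100001110111
Read data bits from positions 3,5,6,7,9,10,11,12,13,14,15: 10001110111

10001110111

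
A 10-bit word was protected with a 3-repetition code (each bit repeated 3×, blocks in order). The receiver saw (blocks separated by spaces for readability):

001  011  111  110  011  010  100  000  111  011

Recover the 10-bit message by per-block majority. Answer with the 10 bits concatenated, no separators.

0111100011

Block 1 (001): 1 one → 0
Block 2 (011): 2 ones → 1
Block 3 (111): 3 ones → 1
Block 4 (110): 2 ones → 1
Block 5 (011): 2 ones → 1
Block 6 (010): 1 one → 0
Block 7 (100): 1 one → 0
Block 8 (000): 0 ones → 0
Block 9 (111): 3 ones → 1
Block 10 (011): 2 ones → 1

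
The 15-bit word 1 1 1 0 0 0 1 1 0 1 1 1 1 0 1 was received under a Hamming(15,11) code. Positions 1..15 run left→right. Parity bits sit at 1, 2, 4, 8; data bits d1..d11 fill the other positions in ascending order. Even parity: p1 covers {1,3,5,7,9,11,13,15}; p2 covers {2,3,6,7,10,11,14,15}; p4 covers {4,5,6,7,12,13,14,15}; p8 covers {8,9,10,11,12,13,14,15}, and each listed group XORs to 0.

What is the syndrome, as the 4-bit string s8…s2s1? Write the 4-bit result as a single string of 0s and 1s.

s1 (pos 1,3,5,7,9,11,13,15): 1⊕1⊕0⊕1⊕0⊕1⊕1⊕1 = 0
s2 (pos 2,3,6,7,10,11,14,15): 1⊕1⊕0⊕1⊕1⊕1⊕0⊕1 = 0
s4 (pos 4,5,6,7,12,13,14,15): 0⊕0⊕0⊕1⊕1⊕1⊕0⊕1 = 0
s8 (pos 8,9,10,11,12,13,14,15): 1⊕0⊕1⊕1⊕1⊕1⊕0⊕1 = 0
Syndrome s8…s1 = 0000 → no error.

0000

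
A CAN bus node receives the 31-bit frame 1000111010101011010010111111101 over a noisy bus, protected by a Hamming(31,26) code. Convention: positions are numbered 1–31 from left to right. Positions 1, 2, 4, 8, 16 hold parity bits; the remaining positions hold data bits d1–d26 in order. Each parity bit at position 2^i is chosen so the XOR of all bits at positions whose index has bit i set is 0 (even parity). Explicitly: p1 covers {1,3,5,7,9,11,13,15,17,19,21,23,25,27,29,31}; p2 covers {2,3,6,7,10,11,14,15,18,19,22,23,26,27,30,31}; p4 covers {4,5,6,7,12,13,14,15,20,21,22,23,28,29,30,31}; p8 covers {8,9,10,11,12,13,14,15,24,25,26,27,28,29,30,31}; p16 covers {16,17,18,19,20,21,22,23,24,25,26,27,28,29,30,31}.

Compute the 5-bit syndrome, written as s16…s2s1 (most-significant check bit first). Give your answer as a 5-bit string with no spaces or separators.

11011

s1 (pos 1,3,5,7,9,11,13,15,17,19,21,23,25,27,29,31): 1⊕0⊕1⊕1⊕1⊕1⊕1⊕1⊕0⊕0⊕1⊕1⊕1⊕1⊕1⊕1 = 1
s2 (pos 2,3,6,7,10,11,14,15,18,19,22,23,26,27,30,31): 0⊕0⊕1⊕1⊕0⊕1⊕0⊕1⊕1⊕0⊕0⊕1⊕1⊕1⊕0⊕1 = 1
s4 (pos 4,5,6,7,12,13,14,15,20,21,22,23,28,29,30,31): 0⊕1⊕1⊕1⊕0⊕1⊕0⊕1⊕0⊕1⊕0⊕1⊕1⊕1⊕0⊕1 = 0
s8 (pos 8,9,10,11,12,13,14,15,24,25,26,27,28,29,30,31): 0⊕1⊕0⊕1⊕0⊕1⊕0⊕1⊕1⊕1⊕1⊕1⊕1⊕1⊕0⊕1 = 1
s16 (pos 16,17,18,19,20,21,22,23,24,25,26,27,28,29,30,31): 1⊕0⊕1⊕0⊕0⊕1⊕0⊕1⊕1⊕1⊕1⊕1⊕1⊕1⊕0⊕1 = 1
Syndrome s16…s1 = 11011 → error at position 27.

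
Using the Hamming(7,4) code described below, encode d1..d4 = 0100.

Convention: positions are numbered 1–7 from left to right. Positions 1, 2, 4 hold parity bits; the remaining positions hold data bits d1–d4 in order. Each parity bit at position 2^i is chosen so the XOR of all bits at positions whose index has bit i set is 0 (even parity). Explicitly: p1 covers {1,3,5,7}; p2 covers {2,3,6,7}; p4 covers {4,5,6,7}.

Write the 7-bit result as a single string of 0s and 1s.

Place data at non-parity positions: p1 p2 0 p4 1 0 0
p1 (pos 1,3,5,7): XOR of data positions = 0⊕1⊕0 = 1
p2 (pos 2,3,6,7): XOR of data positions = 0⊕0⊕0 = 0
p4 (pos 4,5,6,7): XOR of data positions = 1⊕0⊕0 = 1
Codeword: 1001100

1001100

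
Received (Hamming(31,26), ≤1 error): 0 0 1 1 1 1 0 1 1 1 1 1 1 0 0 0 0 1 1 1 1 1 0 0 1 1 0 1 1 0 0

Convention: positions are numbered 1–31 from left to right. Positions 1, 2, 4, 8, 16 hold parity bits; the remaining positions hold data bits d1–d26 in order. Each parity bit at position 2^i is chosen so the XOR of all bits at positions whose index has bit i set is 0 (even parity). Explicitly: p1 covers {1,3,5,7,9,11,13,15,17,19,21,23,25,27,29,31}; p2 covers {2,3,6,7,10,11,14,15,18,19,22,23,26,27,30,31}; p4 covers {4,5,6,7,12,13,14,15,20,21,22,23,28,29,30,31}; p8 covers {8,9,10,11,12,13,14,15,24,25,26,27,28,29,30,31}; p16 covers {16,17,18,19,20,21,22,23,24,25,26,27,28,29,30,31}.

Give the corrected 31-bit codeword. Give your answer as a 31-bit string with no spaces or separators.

0011110111111000111111001101100

s1 (pos 1,3,5,7,9,11,13,15,17,19,21,23,25,27,29,31): 0⊕1⊕1⊕0⊕1⊕1⊕1⊕0⊕0⊕1⊕1⊕0⊕1⊕0⊕1⊕0 = 1
s2 (pos 2,3,6,7,10,11,14,15,18,19,22,23,26,27,30,31): 0⊕1⊕1⊕0⊕1⊕1⊕0⊕0⊕1⊕1⊕1⊕0⊕1⊕0⊕0⊕0 = 0
s4 (pos 4,5,6,7,12,13,14,15,20,21,22,23,28,29,30,31): 1⊕1⊕1⊕0⊕1⊕1⊕0⊕0⊕1⊕1⊕1⊕0⊕1⊕1⊕0⊕0 = 0
s8 (pos 8,9,10,11,12,13,14,15,24,25,26,27,28,29,30,31): 1⊕1⊕1⊕1⊕1⊕1⊕0⊕0⊕0⊕1⊕1⊕0⊕1⊕1⊕0⊕0 = 0
s16 (pos 16,17,18,19,20,21,22,23,24,25,26,27,28,29,30,31): 0⊕0⊕1⊕1⊕1⊕1⊕1⊕0⊕0⊕1⊕1⊕0⊕1⊕1⊕0⊕0 = 1
Syndrome s16…s1 = 10001 → error at position 17.
Flip position 17: 0011110111111000011111001101100 → 0011110111111000111111001101100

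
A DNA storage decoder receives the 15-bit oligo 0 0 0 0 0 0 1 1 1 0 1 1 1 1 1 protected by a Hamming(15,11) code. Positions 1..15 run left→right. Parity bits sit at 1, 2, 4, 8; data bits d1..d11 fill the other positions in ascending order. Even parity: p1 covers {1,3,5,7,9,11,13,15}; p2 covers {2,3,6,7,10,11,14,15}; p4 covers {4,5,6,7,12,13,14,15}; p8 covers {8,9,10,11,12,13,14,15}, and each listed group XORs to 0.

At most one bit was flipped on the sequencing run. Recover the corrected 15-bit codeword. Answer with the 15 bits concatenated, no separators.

000000111011011

s1 (pos 1,3,5,7,9,11,13,15): 0⊕0⊕0⊕1⊕1⊕1⊕1⊕1 = 1
s2 (pos 2,3,6,7,10,11,14,15): 0⊕0⊕0⊕1⊕0⊕1⊕1⊕1 = 0
s4 (pos 4,5,6,7,12,13,14,15): 0⊕0⊕0⊕1⊕1⊕1⊕1⊕1 = 1
s8 (pos 8,9,10,11,12,13,14,15): 1⊕1⊕0⊕1⊕1⊕1⊕1⊕1 = 1
Syndrome s8…s1 = 1101 → error at position 13.
Flip position 13: 000000111011111 → 000000111011011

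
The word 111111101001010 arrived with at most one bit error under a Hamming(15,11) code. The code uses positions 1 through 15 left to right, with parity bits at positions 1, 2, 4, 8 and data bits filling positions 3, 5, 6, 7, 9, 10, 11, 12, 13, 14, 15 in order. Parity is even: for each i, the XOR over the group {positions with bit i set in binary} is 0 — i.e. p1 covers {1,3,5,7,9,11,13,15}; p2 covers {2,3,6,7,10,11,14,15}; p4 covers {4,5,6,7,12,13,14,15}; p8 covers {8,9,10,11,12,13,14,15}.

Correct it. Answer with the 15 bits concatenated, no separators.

s1 (pos 1,3,5,7,9,11,13,15): 1⊕1⊕1⊕1⊕1⊕0⊕0⊕0 = 1
s2 (pos 2,3,6,7,10,11,14,15): 1⊕1⊕1⊕1⊕0⊕0⊕1⊕0 = 1
s4 (pos 4,5,6,7,12,13,14,15): 1⊕1⊕1⊕1⊕1⊕0⊕1⊕0 = 0
s8 (pos 8,9,10,11,12,13,14,15): 0⊕1⊕0⊕0⊕1⊕0⊕1⊕0 = 1
Syndrome s8…s1 = 1011 → error at position 11.
Flip position 11: 111111101001010 → 111111101011010

111111101011010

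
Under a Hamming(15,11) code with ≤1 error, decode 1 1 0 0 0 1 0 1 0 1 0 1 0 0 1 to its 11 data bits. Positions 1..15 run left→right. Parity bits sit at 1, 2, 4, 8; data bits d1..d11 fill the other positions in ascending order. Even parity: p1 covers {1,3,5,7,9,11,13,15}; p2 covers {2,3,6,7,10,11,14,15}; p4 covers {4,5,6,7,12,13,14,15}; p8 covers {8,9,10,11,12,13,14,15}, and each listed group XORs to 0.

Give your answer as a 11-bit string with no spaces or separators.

s1 (pos 1,3,5,7,9,11,13,15): 1⊕0⊕0⊕0⊕0⊕0⊕0⊕1 = 0
s2 (pos 2,3,6,7,10,11,14,15): 1⊕0⊕1⊕0⊕1⊕0⊕0⊕1 = 0
s4 (pos 4,5,6,7,12,13,14,15): 0⊕0⊕1⊕0⊕1⊕0⊕0⊕1 = 1
s8 (pos 8,9,10,11,12,13,14,15): 1⊕0⊕1⊕0⊕1⊕0⊕0⊕1 = 0
Syndrome s8…s1 = 0100 → error at position 4.
Flip position 4: 110001010101001 → 110101010101001
Read data bits from positions 3,5,6,7,9,10,11,12,13,14,15: 00100101001

00100101001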